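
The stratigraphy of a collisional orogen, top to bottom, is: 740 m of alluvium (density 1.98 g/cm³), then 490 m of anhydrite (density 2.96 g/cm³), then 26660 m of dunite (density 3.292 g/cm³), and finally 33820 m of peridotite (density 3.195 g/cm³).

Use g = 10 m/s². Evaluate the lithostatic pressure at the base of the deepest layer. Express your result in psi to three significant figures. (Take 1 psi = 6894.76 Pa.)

alluvium: 1980 kg/m³ × 10 m/s² × 740 m = 1.465×10^7 Pa = 2125 psi
anhydrite: 2960 kg/m³ × 10 m/s² × 490 m = 1.450×10^7 Pa = 2104 psi
dunite: 3292 kg/m³ × 10 m/s² × 26660 m = 8.776×10^8 Pa = 1.273×10^5 psi
peridotite: 3195 kg/m³ × 10 m/s² × 33820 m = 1.081×10^9 Pa = 1.567×10^5 psi
Total = 2125 + 2104 + 1.273×10^5 + 1.567×10^5 = 2.8824×10^5 psi

288000 psi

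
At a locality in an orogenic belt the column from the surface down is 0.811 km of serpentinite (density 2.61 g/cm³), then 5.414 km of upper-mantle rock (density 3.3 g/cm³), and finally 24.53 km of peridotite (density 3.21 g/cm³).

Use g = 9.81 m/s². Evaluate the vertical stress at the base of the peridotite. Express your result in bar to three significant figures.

serpentinite: 2610 kg/m³ × 9.81 m/s² × 811 m = 2.076×10^7 Pa = 207.6 bar
upper-mantle rock: 3300 kg/m³ × 9.81 m/s² × 5414 m = 1.753×10^8 Pa = 1753 bar
peridotite: 3210 kg/m³ × 9.81 m/s² × 24530 m = 7.725×10^8 Pa = 7725 bar
Total = 207.6 + 1753 + 7725 = 9684.8 bar

9680 bar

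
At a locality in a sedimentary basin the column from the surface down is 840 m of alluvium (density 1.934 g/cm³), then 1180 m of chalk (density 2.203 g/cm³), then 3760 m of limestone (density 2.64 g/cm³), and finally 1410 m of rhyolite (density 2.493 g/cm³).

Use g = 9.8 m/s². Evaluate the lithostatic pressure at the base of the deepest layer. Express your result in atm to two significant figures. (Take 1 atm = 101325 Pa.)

alluvium: 1934 kg/m³ × 9.8 m/s² × 840 m = 1.592×10^7 Pa = 157.1 atm
chalk: 2203 kg/m³ × 9.8 m/s² × 1180 m = 2.548×10^7 Pa = 251.4 atm
limestone: 2640 kg/m³ × 9.8 m/s² × 3760 m = 9.728×10^7 Pa = 960.1 atm
rhyolite: 2493 kg/m³ × 9.8 m/s² × 1410 m = 3.445×10^7 Pa = 340.0 atm
Total = 157.1 + 251.4 + 960.1 + 340.0 = 1708.6 atm

1700 atm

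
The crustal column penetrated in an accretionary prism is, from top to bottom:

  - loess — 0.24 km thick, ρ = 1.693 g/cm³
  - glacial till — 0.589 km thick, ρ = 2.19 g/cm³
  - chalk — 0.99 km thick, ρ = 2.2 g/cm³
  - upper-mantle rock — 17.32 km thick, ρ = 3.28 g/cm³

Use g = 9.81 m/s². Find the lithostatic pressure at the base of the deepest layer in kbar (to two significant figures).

6.0 kbar

loess: 1693 kg/m³ × 9.81 m/s² × 240 m = 3.986×10^6 Pa = 0.03986 kbar
glacial till: 2190 kg/m³ × 9.81 m/s² × 589 m = 1.265×10^7 Pa = 0.1265 kbar
chalk: 2200 kg/m³ × 9.81 m/s² × 990 m = 2.137×10^7 Pa = 0.2137 kbar
upper-mantle rock: 3280 kg/m³ × 9.81 m/s² × 17320 m = 5.573×10^8 Pa = 5.573 kbar
Total = 0.03986 + 0.1265 + 0.2137 + 5.573 = 5.9531 kbar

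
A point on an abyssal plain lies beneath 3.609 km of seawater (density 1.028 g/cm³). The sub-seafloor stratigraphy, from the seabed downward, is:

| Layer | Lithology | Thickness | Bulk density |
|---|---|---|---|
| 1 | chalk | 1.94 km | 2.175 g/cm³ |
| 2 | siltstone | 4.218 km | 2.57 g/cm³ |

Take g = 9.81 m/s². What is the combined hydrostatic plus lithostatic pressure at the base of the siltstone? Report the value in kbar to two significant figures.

seawater: 1028 kg/m³ × 9.81 m/s² × 3609 m = 3.640×10^7 Pa = 0.3640 kbar
chalk: 2175 kg/m³ × 9.81 m/s² × 1940 m = 4.139×10^7 Pa = 0.4139 kbar
siltstone: 2570 kg/m³ × 9.81 m/s² × 4218 m = 1.063×10^8 Pa = 1.063 kbar
Total = 0.3640 + 0.4139 + 1.063 = 1.8413 kbar

1.8 kbar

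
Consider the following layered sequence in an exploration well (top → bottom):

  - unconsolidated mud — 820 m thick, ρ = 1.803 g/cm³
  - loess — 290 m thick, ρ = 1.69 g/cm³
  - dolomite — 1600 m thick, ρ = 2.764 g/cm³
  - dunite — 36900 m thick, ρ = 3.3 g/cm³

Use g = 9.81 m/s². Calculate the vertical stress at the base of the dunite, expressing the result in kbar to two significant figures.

13 kbar

unconsolidated mud: 1803 kg/m³ × 9.81 m/s² × 820 m = 1.450×10^7 Pa = 0.1450 kbar
loess: 1690 kg/m³ × 9.81 m/s² × 290 m = 4.808×10^6 Pa = 0.04808 kbar
dolomite: 2764 kg/m³ × 9.81 m/s² × 1600 m = 4.338×10^7 Pa = 0.4338 kbar
dunite: 3300 kg/m³ × 9.81 m/s² × 36900 m = 1.195×10^9 Pa = 11.95 kbar
Total = 0.1450 + 0.04808 + 0.4338 + 11.95 = 12.573 kbar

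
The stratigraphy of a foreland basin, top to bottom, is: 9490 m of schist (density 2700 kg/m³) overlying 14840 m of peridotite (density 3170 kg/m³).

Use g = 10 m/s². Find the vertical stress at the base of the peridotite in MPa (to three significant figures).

schist: 2700 kg/m³ × 10 m/s² × 9490 m = 2.562×10^8 Pa = 256.2 MPa
peridotite: 3170 kg/m³ × 10 m/s² × 14840 m = 4.704×10^8 Pa = 470.4 MPa
Total = 256.2 + 470.4 = 726.66 MPa

727 MPa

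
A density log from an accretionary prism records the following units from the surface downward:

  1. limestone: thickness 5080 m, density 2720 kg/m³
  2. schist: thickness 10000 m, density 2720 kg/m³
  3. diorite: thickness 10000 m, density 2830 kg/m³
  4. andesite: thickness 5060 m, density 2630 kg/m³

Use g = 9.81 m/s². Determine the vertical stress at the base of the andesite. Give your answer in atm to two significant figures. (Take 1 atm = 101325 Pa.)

limestone: 2720 kg/m³ × 9.81 m/s² × 5080 m = 1.356×10^8 Pa = 1338 atm
schist: 2720 kg/m³ × 9.81 m/s² × 10000 m = 2.668×10^8 Pa = 2633 atm
diorite: 2830 kg/m³ × 9.81 m/s² × 10000 m = 2.776×10^8 Pa = 2740 atm
andesite: 2630 kg/m³ × 9.81 m/s² × 5060 m = 1.305×10^8 Pa = 1288 atm
Total = 1338 + 2633 + 2740 + 1288 = 7999.6 atm

8000 atm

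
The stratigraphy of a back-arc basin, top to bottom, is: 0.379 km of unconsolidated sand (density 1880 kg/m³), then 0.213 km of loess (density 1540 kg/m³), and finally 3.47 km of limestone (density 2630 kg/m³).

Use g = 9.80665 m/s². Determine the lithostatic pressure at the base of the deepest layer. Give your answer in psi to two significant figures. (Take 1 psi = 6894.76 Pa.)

14000 psi

unconsolidated sand: 1880 kg/m³ × 9.80665 m/s² × 379 m = 6.987×10^6 Pa = 1013 psi
loess: 1540 kg/m³ × 9.80665 m/s² × 213 m = 3.217×10^6 Pa = 466.6 psi
limestone: 2630 kg/m³ × 9.80665 m/s² × 3470 m = 8.950×10^7 Pa = 12980 psi
Total = 1013 + 466.6 + 12980 = 14460 psi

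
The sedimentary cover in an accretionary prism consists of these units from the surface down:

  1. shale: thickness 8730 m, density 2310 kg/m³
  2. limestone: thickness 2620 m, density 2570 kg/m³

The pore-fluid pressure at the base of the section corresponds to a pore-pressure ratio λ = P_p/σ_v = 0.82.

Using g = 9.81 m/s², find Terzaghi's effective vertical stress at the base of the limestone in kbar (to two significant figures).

Overburden (lithostatic) stress σ_v:
shale: 2310 kg/m³ × 9.81 m/s² × 8730 m = 1.978×10^8 Pa = 197.8 MPa
limestone: 2570 kg/m³ × 9.81 m/s² × 2620 m = 6.605×10^7 Pa = 66.05 MPa
Total = 197.8 + 66.05 = 263.89 MPa
Pore pressure P_p = λ·σ_v = 0.82 × 263.9 MPa = 216.4 MPa
Effective stress σ' = σ_v − P_p = 263.9 − 216.4 = 47.499 MPa = 0.47499 kbar

0.47 kbar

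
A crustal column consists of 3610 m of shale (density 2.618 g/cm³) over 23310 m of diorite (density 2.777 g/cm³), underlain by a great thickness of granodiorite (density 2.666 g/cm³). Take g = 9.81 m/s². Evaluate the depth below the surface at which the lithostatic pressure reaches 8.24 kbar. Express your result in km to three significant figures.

30.6 km

Pressure at base of upper layers: 2618×9.81×3610 + 2777×9.81×23310 = 7.277×10^8 Pa = 7.277 kbar
Remaining pressure to be supplied by granodiorite: 8.240×10^8 − 7.277×10^8 = 9.627×10^7 Pa
Additional depth in granodiorite = 9.627×10^7 Pa / (2666 kg/m³ × 9.81 m/s²) = 3680.8 m
Total depth = 26920 m + 3680.8 m = 30601 m
= 30.601 km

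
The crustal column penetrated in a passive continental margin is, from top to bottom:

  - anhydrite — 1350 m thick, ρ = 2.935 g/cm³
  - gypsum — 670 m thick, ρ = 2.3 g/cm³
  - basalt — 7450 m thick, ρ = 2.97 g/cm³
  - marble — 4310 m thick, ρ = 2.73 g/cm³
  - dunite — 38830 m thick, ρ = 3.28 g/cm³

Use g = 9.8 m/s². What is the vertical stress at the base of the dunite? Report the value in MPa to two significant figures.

1600 MPa

anhydrite: 2935 kg/m³ × 9.8 m/s² × 1350 m = 3.883×10^7 Pa = 38.83 MPa
gypsum: 2300 kg/m³ × 9.8 m/s² × 670 m = 1.510×10^7 Pa = 15.10 MPa
basalt: 2970 kg/m³ × 9.8 m/s² × 7450 m = 2.168×10^8 Pa = 216.8 MPa
marble: 2730 kg/m³ × 9.8 m/s² × 4310 m = 1.153×10^8 Pa = 115.3 MPa
dunite: 3280 kg/m³ × 9.8 m/s² × 38830 m = 1.248×10^9 Pa = 1248 MPa
Total = 38.83 + 15.10 + 216.8 + 115.3 + 1248 = 1634.2 MPa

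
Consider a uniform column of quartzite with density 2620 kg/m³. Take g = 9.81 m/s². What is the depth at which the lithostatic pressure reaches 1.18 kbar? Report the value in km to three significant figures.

4.59 km

h = P/(ρg) = 1.18 kbar / (2620 kg/m³ × 9.81 m/s²) = 1.180×10^8 Pa / 25702 Pa/m = 4591.0 m
= 4.5910 km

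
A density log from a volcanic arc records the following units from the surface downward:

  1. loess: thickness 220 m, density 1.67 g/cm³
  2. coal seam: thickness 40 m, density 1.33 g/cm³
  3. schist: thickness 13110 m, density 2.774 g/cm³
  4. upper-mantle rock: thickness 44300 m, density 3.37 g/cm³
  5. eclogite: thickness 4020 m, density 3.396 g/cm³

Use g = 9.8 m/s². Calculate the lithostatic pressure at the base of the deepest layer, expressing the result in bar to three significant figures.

19600 bar

loess: 1670 kg/m³ × 9.8 m/s² × 220 m = 3.601×10^6 Pa = 36.01 bar
coal seam: 1330 kg/m³ × 9.8 m/s² × 40 m = 5.214×10^5 Pa = 5.214 bar
schist: 2774 kg/m³ × 9.8 m/s² × 13110 m = 3.564×10^8 Pa = 3564 bar
upper-mantle rock: 3370 kg/m³ × 9.8 m/s² × 44300 m = 1.463×10^9 Pa = 14631 bar
eclogite: 3396 kg/m³ × 9.8 m/s² × 4020 m = 1.338×10^8 Pa = 1338 bar
Total = 36.01 + 5.214 + 3564 + 14631 + 1338 = 19574 bar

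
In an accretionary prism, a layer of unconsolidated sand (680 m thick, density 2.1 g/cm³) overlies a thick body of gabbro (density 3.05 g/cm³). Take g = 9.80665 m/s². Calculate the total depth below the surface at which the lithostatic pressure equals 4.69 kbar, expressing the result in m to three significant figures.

15900 m

Pressure at base of upper layers: 2100×9.80665×680 = 1.400×10^7 Pa = 0.1400 kbar
Remaining pressure to be supplied by gabbro: 4.690×10^8 − 1.400×10^7 = 4.550×10^8 Pa
Additional depth in gabbro = 4.550×10^8 Pa / (3050 kg/m³ × 9.80665 m/s²) = 15212 m
Total depth = 680 m + 15212 m = 15892 m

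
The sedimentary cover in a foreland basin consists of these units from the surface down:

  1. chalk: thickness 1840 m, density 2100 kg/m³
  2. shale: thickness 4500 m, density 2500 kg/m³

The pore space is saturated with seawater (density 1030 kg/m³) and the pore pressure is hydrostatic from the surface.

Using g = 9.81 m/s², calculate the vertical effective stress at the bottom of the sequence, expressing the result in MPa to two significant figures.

84 MPa

Overburden (lithostatic) stress σ_v:
chalk: 2100 kg/m³ × 9.81 m/s² × 1840 m = 3.791×10^7 Pa = 37.91 MPa
shale: 2500 kg/m³ × 9.81 m/s² × 4500 m = 1.104×10^8 Pa = 110.4 MPa
Total = 37.91 + 110.4 = 148.27 MPa
Pore pressure P_p = 1030 kg/m³ × 9.81 m/s² × 6340 m = 6.406×10^7 Pa = 64.06 MPa
Effective stress σ' = σ_v − P_p = 148.3 − 64.06 = 84.207 MPa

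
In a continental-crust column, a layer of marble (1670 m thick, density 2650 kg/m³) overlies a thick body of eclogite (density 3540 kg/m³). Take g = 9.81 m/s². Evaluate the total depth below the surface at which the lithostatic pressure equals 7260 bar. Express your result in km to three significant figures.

Pressure at base of upper layers: 2650×9.81×1670 = 4.341×10^7 Pa = 434.1 bar
Remaining pressure to be supplied by eclogite: 7.260×10^8 − 4.341×10^7 = 6.826×10^8 Pa
Additional depth in eclogite = 6.826×10^8 Pa / (3540 kg/m³ × 9.81 m/s²) = 19656 m
Total depth = 1670 m + 19656 m = 21326 m
= 21.326 km

21.3 km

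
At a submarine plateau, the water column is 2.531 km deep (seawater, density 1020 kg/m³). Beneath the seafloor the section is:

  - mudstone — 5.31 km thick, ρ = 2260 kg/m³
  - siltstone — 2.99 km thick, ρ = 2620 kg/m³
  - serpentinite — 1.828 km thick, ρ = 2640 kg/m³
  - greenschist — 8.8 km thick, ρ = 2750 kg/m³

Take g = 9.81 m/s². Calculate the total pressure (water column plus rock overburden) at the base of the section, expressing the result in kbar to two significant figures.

5.0 kbar

seawater: 1020 kg/m³ × 9.81 m/s² × 2531 m = 2.533×10^7 Pa = 0.2533 kbar
mudstone: 2260 kg/m³ × 9.81 m/s² × 5310 m = 1.177×10^8 Pa = 1.177 kbar
siltstone: 2620 kg/m³ × 9.81 m/s² × 2990 m = 7.685×10^7 Pa = 0.7685 kbar
serpentinite: 2640 kg/m³ × 9.81 m/s² × 1828 m = 4.734×10^7 Pa = 0.4734 kbar
greenschist: 2750 kg/m³ × 9.81 m/s² × 8800 m = 2.374×10^8 Pa = 2.374 kbar
Total = 0.2533 + 1.177 + 0.7685 + 0.4734 + 2.374 = 5.0465 kbar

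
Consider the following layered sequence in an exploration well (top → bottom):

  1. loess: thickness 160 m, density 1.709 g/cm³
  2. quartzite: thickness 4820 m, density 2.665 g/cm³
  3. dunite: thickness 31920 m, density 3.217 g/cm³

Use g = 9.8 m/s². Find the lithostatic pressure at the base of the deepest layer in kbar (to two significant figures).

loess: 1709 kg/m³ × 9.8 m/s² × 160 m = 2.680×10^6 Pa = 0.02680 kbar
quartzite: 2665 kg/m³ × 9.8 m/s² × 4820 m = 1.259×10^8 Pa = 1.259 kbar
dunite: 3217 kg/m³ × 9.8 m/s² × 31920 m = 1.006×10^9 Pa = 10.06 kbar
Total = 0.02680 + 1.259 + 10.06 = 11.349 kbar

11 kbar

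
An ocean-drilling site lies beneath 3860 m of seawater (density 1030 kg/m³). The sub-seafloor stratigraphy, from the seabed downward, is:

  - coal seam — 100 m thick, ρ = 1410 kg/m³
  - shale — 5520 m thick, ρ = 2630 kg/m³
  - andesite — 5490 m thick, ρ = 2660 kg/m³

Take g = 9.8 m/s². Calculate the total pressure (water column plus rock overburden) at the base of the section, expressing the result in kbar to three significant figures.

3.26 kbar

seawater: 1030 kg/m³ × 9.8 m/s² × 3860 m = 3.896×10^7 Pa = 0.3896 kbar
coal seam: 1410 kg/m³ × 9.8 m/s² × 100 m = 1.382×10^6 Pa = 0.01382 kbar
shale: 2630 kg/m³ × 9.8 m/s² × 5520 m = 1.423×10^8 Pa = 1.423 kbar
andesite: 2660 kg/m³ × 9.8 m/s² × 5490 m = 1.431×10^8 Pa = 1.431 kbar
Total = 0.3896 + 0.01382 + 1.423 + 1.431 = 3.2573 kbar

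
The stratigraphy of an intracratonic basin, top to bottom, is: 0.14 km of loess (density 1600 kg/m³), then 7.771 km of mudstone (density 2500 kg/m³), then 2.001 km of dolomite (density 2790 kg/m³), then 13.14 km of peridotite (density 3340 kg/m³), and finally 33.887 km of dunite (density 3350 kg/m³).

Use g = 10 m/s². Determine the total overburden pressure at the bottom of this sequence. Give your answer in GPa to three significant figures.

1.83 GPa

loess: 1600 kg/m³ × 10 m/s² × 140 m = 2.240×10^6 Pa = 2.240×10^-3 GPa
mudstone: 2500 kg/m³ × 10 m/s² × 7771 m = 1.943×10^8 Pa = 0.1943 GPa
dolomite: 2790 kg/m³ × 10 m/s² × 2001 m = 5.583×10^7 Pa = 0.05583 GPa
peridotite: 3340 kg/m³ × 10 m/s² × 13140 m = 4.389×10^8 Pa = 0.4389 GPa
dunite: 3350 kg/m³ × 10 m/s² × 33887 m = 1.135×10^9 Pa = 1.135 GPa
Total = 2.240×10^-3 + 0.1943 + 0.05583 + 0.4389 + 1.135 = 1.8264 GPa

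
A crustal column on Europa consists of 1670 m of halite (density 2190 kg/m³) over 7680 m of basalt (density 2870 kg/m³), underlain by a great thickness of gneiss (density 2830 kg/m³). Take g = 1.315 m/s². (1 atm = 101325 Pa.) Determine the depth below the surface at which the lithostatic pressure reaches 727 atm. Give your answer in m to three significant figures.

20100 m

Pressure at base of upper layers: 2190×1.315×1670 + 2870×1.315×7680 = 3.379×10^7 Pa = 333.5 atm
Remaining pressure to be supplied by gneiss: 7.366×10^7 − 3.379×10^7 = 3.987×10^7 Pa
Additional depth in gneiss = 3.987×10^7 Pa / (2830 kg/m³ × 1.315 m/s²) = 10713 m
Total depth = 9350 m + 10713 m = 20063 m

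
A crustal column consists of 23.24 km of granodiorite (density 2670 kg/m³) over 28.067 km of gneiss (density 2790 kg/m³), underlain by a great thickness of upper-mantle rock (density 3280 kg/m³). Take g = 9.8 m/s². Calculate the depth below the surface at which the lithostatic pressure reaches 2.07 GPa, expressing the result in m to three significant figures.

72900 m

Pressure at base of upper layers: 2670×9.8×23240 + 2790×9.8×28067 = 1.376×10^9 Pa = 1.376 GPa
Remaining pressure to be supplied by upper-mantle rock: 2.070×10^9 − 1.376×10^9 = 6.945×10^8 Pa
Additional depth in upper-mantle rock = 6.945×10^8 Pa / (3280 kg/m³ × 9.8 m/s²) = 21606 m
Total depth = 51307 m + 21606 m = 72913 m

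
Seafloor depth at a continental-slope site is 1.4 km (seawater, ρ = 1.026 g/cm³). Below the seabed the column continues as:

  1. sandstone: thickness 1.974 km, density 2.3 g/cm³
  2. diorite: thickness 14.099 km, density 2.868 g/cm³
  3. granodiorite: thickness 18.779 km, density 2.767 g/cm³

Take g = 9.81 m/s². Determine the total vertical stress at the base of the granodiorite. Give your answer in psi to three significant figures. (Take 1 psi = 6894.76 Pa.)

140000 psi

seawater: 1026 kg/m³ × 9.81 m/s² × 1400 m = 1.409×10^7 Pa = 2044 psi
sandstone: 2300 kg/m³ × 9.81 m/s² × 1974 m = 4.454×10^7 Pa = 6460 psi
diorite: 2868 kg/m³ × 9.81 m/s² × 14099 m = 3.967×10^8 Pa = 57533 psi
granodiorite: 2767 kg/m³ × 9.81 m/s² × 18779 m = 5.097×10^8 Pa = 73932 psi
Total = 2044 + 6460 + 57533 + 73932 = 1.3997×10^5 psi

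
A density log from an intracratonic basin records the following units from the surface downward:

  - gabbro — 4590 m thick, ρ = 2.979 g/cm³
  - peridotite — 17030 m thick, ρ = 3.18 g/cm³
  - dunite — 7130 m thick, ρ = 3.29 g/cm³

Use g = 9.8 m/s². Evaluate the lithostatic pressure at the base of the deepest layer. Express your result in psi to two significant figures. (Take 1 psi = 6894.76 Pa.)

130000 psi

gabbro: 2979 kg/m³ × 9.8 m/s² × 4590 m = 1.340×10^8 Pa = 19435 psi
peridotite: 3180 kg/m³ × 9.8 m/s² × 17030 m = 5.307×10^8 Pa = 76975 psi
dunite: 3290 kg/m³ × 9.8 m/s² × 7130 m = 2.299×10^8 Pa = 33342 psi
Total = 19435 + 76975 + 33342 = 1.2975×10^5 psi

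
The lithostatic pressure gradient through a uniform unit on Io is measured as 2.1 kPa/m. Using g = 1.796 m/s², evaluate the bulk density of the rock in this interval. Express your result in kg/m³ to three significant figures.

1170 kg/m³

ρ = (dP/dz)/g = 2.1 kPa/m / 1.796 m/s² = 2100.0 Pa/m / 1.796 m/s² = 1169.3 kg/m³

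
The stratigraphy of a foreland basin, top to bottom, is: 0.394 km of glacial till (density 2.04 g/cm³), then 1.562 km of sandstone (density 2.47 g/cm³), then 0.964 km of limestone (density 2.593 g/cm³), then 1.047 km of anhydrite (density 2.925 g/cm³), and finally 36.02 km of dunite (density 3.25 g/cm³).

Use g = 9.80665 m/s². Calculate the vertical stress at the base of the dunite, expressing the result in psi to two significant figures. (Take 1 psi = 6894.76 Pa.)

glacial till: 2040 kg/m³ × 9.80665 m/s² × 394 m = 7.882×10^6 Pa = 1143 psi
sandstone: 2470 kg/m³ × 9.80665 m/s² × 1562 m = 3.784×10^7 Pa = 5488 psi
limestone: 2593 kg/m³ × 9.80665 m/s² × 964 m = 2.451×10^7 Pa = 3555 psi
anhydrite: 2925 kg/m³ × 9.80665 m/s² × 1047 m = 3.003×10^7 Pa = 4356 psi
dunite: 3250 kg/m³ × 9.80665 m/s² × 36020 m = 1.148×10^9 Pa = 1.665×10^5 psi
Total = 1143 + 5488 + 3555 + 4356 + 1.665×10^5 = 1.8105×10^5 psi

180000 psi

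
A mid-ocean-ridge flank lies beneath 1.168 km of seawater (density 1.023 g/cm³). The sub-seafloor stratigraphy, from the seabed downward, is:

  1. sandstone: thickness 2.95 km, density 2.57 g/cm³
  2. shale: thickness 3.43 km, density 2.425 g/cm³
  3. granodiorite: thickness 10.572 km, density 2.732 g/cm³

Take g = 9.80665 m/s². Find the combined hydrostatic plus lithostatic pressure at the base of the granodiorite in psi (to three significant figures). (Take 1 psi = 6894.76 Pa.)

seawater: 1023 kg/m³ × 9.80665 m/s² × 1168 m = 1.172×10^7 Pa = 1699 psi
sandstone: 2570 kg/m³ × 9.80665 m/s² × 2950 m = 7.435×10^7 Pa = 10783 psi
shale: 2425 kg/m³ × 9.80665 m/s² × 3430 m = 8.157×10^7 Pa = 11831 psi
granodiorite: 2732 kg/m³ × 9.80665 m/s² × 10572 m = 2.832×10^8 Pa = 41081 psi
Total = 1699 + 10783 + 11831 + 41081 = 65394 psi

65400 psi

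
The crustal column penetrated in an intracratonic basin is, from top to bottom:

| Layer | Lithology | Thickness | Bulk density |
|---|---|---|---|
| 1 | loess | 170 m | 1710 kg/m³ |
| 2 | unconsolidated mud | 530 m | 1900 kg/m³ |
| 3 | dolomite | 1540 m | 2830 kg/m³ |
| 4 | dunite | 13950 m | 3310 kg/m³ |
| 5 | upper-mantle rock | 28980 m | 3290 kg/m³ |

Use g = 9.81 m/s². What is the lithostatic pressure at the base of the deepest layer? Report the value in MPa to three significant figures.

loess: 1710 kg/m³ × 9.81 m/s² × 170 m = 2.852×10^6 Pa = 2.852 MPa
unconsolidated mud: 1900 kg/m³ × 9.81 m/s² × 530 m = 9.879×10^6 Pa = 9.879 MPa
dolomite: 2830 kg/m³ × 9.81 m/s² × 1540 m = 4.275×10^7 Pa = 42.75 MPa
dunite: 3310 kg/m³ × 9.81 m/s² × 13950 m = 4.530×10^8 Pa = 453.0 MPa
upper-mantle rock: 3290 kg/m³ × 9.81 m/s² × 28980 m = 9.353×10^8 Pa = 935.3 MPa
Total = 2.852 + 9.879 + 42.75 + 453.0 + 935.3 = 1443.8 MPa

1440 MPa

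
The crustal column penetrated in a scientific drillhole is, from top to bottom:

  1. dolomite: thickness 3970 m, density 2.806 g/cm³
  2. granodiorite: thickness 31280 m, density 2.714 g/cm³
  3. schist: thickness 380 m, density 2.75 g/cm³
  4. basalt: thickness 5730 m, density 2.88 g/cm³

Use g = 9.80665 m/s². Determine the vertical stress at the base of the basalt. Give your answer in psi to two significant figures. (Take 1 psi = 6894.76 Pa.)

dolomite: 2806 kg/m³ × 9.80665 m/s² × 3970 m = 1.092×10^8 Pa = 15845 psi
granodiorite: 2714 kg/m³ × 9.80665 m/s² × 31280 m = 8.325×10^8 Pa = 1.207×10^5 psi
schist: 2750 kg/m³ × 9.80665 m/s² × 380 m = 1.025×10^7 Pa = 1486 psi
basalt: 2880 kg/m³ × 9.80665 m/s² × 5730 m = 1.618×10^8 Pa = 23472 psi
Total = 15845 + 1.207×10^5 + 1486 + 23472 = 1.6155×10^5 psi

160000 psi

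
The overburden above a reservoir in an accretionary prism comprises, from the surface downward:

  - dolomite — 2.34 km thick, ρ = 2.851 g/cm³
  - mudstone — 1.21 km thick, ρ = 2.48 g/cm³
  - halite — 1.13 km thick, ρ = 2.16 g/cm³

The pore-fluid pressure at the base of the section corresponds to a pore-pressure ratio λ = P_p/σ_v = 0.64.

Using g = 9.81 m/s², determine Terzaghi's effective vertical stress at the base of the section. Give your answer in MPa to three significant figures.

Overburden (lithostatic) stress σ_v:
dolomite: 2851 kg/m³ × 9.81 m/s² × 2340 m = 6.545×10^7 Pa = 65.45 MPa
mudstone: 2480 kg/m³ × 9.81 m/s² × 1210 m = 2.944×10^7 Pa = 29.44 MPa
halite: 2160 kg/m³ × 9.81 m/s² × 1130 m = 2.394×10^7 Pa = 23.94 MPa
Total = 65.45 + 29.44 + 23.94 = 118.83 MPa
Pore pressure P_p = λ·σ_v = 0.64 × 118.8 MPa = 76.05 MPa
Effective stress σ' = σ_v − P_p = 118.8 − 76.05 = 42.778 MPa

42.8 MPa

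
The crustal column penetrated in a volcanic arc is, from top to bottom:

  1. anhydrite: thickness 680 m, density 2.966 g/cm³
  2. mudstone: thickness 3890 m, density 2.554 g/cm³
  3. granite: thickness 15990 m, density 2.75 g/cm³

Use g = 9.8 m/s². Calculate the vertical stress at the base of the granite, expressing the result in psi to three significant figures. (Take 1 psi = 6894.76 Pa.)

79500 psi

anhydrite: 2966 kg/m³ × 9.8 m/s² × 680 m = 1.977×10^7 Pa = 2867 psi
mudstone: 2554 kg/m³ × 9.8 m/s² × 3890 m = 9.736×10^7 Pa = 14121 psi
granite: 2750 kg/m³ × 9.8 m/s² × 15990 m = 4.309×10^8 Pa = 62501 psi
Total = 2867 + 14121 + 62501 = 79489 psi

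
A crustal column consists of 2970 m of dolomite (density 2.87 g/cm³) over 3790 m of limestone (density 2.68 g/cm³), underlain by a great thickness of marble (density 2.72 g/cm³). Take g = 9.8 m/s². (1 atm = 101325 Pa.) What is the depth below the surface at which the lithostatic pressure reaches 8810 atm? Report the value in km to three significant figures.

33.4 km

Pressure at base of upper layers: 2870×9.8×2970 + 2680×9.8×3790 = 1.831×10^8 Pa = 1807 atm
Remaining pressure to be supplied by marble: 8.927×10^8 − 1.831×10^8 = 7.096×10^8 Pa
Additional depth in marble = 7.096×10^8 Pa / (2720 kg/m³ × 9.8 m/s²) = 26621 m
Total depth = 6760 m + 26621 m = 33381 m
= 33.381 km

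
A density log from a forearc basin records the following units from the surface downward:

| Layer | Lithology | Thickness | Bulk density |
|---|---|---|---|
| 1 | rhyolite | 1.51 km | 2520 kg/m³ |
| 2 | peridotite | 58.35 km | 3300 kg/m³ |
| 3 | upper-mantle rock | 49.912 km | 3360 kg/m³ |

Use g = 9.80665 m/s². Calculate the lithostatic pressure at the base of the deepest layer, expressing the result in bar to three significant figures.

35700 bar

rhyolite: 2520 kg/m³ × 9.80665 m/s² × 1510 m = 3.732×10^7 Pa = 373.2 bar
peridotite: 3300 kg/m³ × 9.80665 m/s² × 58350 m = 1.888×10^9 Pa = 18883 bar
upper-mantle rock: 3360 kg/m³ × 9.80665 m/s² × 49912 m = 1.645×10^9 Pa = 16446 bar
Total = 373.2 + 18883 + 16446 = 35703 bar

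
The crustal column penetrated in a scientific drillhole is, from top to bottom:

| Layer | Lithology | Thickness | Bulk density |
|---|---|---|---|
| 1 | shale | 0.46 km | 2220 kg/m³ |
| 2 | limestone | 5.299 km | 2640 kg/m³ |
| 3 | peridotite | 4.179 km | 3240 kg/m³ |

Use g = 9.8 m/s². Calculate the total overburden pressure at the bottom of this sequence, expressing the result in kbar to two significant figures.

2.8 kbar

shale: 2220 kg/m³ × 9.8 m/s² × 460 m = 1.001×10^7 Pa = 0.1001 kbar
limestone: 2640 kg/m³ × 9.8 m/s² × 5299 m = 1.371×10^8 Pa = 1.371 kbar
peridotite: 3240 kg/m³ × 9.8 m/s² × 4179 m = 1.327×10^8 Pa = 1.327 kbar
Total = 0.1001 + 1.371 + 1.327 = 2.7980 kbar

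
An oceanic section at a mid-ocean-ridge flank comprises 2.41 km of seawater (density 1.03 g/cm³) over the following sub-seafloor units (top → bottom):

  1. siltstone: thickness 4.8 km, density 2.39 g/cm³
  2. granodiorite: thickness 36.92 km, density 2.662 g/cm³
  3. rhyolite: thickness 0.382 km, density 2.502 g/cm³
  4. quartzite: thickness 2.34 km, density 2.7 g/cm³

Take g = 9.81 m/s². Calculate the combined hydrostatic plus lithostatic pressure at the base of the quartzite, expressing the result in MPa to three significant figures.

seawater: 1030 kg/m³ × 9.81 m/s² × 2410 m = 2.435×10^7 Pa = 24.35 MPa
siltstone: 2390 kg/m³ × 9.81 m/s² × 4800 m = 1.125×10^8 Pa = 112.5 MPa
granodiorite: 2662 kg/m³ × 9.81 m/s² × 36920 m = 9.641×10^8 Pa = 964.1 MPa
rhyolite: 2502 kg/m³ × 9.81 m/s² × 382 m = 9.376×10^6 Pa = 9.376 MPa
quartzite: 2700 kg/m³ × 9.81 m/s² × 2340 m = 6.198×10^7 Pa = 61.98 MPa
Total = 24.35 + 112.5 + 964.1 + 9.376 + 61.98 = 1172.4 MPa

1170 MPa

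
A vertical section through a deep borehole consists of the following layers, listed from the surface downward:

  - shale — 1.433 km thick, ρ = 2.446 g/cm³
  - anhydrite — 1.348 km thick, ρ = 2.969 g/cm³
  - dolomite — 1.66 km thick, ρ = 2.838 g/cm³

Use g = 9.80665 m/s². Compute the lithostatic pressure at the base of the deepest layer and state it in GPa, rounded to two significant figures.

shale: 2446 kg/m³ × 9.80665 m/s² × 1433 m = 3.437×10^7 Pa = 0.03437 GPa
anhydrite: 2969 kg/m³ × 9.80665 m/s² × 1348 m = 3.925×10^7 Pa = 0.03925 GPa
dolomite: 2838 kg/m³ × 9.80665 m/s² × 1660 m = 4.620×10^7 Pa = 0.04620 GPa
Total = 0.03437 + 0.03925 + 0.04620 = 0.11982 GPa

0.12 GPa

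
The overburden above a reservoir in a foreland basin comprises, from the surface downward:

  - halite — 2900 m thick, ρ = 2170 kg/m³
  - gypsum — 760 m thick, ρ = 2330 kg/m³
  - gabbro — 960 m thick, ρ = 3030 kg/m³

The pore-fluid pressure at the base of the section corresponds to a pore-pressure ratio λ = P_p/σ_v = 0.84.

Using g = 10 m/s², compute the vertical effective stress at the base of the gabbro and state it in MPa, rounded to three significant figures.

17.6 MPa

Overburden (lithostatic) stress σ_v:
halite: 2170 kg/m³ × 10 m/s² × 2900 m = 6.293×10^7 Pa = 62.93 MPa
gypsum: 2330 kg/m³ × 10 m/s² × 760 m = 1.771×10^7 Pa = 17.71 MPa
gabbro: 3030 kg/m³ × 10 m/s² × 960 m = 2.909×10^7 Pa = 29.09 MPa
Total = 62.93 + 17.71 + 29.09 = 109.73 MPa
Pore pressure P_p = λ·σ_v = 0.84 × 109.7 MPa = 92.17 MPa
Effective stress σ' = σ_v − P_p = 109.7 − 92.17 = 17.556 MPa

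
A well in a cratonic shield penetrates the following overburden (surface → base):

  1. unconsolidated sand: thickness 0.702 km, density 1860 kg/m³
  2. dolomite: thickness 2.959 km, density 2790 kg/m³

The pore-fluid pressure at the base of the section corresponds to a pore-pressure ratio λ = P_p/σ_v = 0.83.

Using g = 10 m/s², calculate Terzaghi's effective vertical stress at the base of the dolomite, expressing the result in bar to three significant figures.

Overburden (lithostatic) stress σ_v:
unconsolidated sand: 1860 kg/m³ × 10 m/s² × 702 m = 1.306×10^7 Pa = 13.06 MPa
dolomite: 2790 kg/m³ × 10 m/s² × 2959 m = 8.256×10^7 Pa = 82.56 MPa
Total = 13.06 + 82.56 = 95.613 MPa
Pore pressure P_p = λ·σ_v = 0.83 × 95.61 MPa = 79.36 MPa
Effective stress σ' = σ_v − P_p = 95.61 − 79.36 = 16.254 MPa = 162.54 bar

163 bar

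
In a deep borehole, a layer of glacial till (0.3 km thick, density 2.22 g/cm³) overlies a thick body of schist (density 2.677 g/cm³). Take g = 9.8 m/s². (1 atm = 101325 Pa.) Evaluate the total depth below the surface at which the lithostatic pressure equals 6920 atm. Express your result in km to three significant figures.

Pressure at base of upper layers: 2220×9.8×300 = 6.527×10^6 Pa = 64.41 atm
Remaining pressure to be supplied by schist: 7.012×10^8 − 6.527×10^6 = 6.946×10^8 Pa
Additional depth in schist = 6.946×10^8 Pa / (2677 kg/m³ × 9.8 m/s²) = 26478 m
Total depth = 300 m + 26478 m = 26778 m
= 26.778 km

26.8 km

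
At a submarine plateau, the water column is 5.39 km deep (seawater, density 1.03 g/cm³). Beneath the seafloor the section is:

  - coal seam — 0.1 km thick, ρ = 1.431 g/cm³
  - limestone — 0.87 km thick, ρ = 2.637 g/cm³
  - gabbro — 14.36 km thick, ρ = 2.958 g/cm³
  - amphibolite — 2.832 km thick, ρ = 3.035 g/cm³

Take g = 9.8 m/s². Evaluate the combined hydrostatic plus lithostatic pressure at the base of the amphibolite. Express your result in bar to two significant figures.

5800 bar

seawater: 1030 kg/m³ × 9.8 m/s² × 5390 m = 5.441×10^7 Pa = 544.1 bar
coal seam: 1431 kg/m³ × 9.8 m/s² × 100 m = 1.402×10^6 Pa = 14.02 bar
limestone: 2637 kg/m³ × 9.8 m/s² × 870 m = 2.248×10^7 Pa = 224.8 bar
gabbro: 2958 kg/m³ × 9.8 m/s² × 14360 m = 4.163×10^8 Pa = 4163 bar
amphibolite: 3035 kg/m³ × 9.8 m/s² × 2832 m = 8.423×10^7 Pa = 842.3 bar
Total = 544.1 + 14.02 + 224.8 + 4163 + 842.3 = 5788.0 bar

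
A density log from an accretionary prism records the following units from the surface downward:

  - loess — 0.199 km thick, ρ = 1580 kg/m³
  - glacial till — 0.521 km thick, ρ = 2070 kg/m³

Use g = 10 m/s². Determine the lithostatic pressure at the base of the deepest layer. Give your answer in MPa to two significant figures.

14 MPa

loess: 1580 kg/m³ × 10 m/s² × 199 m = 3.144×10^6 Pa = 3.144 MPa
glacial till: 2070 kg/m³ × 10 m/s² × 521 m = 1.078×10^7 Pa = 10.78 MPa
Total = 3.144 + 10.78 = 13.929 MPa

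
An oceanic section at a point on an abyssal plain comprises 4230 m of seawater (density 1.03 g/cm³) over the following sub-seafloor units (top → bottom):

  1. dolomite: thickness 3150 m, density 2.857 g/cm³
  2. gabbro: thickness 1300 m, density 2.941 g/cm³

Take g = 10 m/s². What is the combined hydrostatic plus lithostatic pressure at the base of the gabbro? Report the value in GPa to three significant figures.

seawater: 1030 kg/m³ × 10 m/s² × 4230 m = 4.357×10^7 Pa = 0.04357 GPa
dolomite: 2857 kg/m³ × 10 m/s² × 3150 m = 9.000×10^7 Pa = 0.09000 GPa
gabbro: 2941 kg/m³ × 10 m/s² × 1300 m = 3.823×10^7 Pa = 0.03823 GPa
Total = 0.04357 + 0.09000 + 0.03823 = 0.17180 GPa

0.172 GPa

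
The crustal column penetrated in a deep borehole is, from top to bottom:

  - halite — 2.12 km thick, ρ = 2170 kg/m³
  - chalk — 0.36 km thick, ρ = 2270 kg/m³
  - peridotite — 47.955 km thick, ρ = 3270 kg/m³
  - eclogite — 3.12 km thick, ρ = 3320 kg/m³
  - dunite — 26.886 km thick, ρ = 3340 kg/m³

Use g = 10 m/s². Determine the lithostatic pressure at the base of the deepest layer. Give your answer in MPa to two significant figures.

2600 MPa

halite: 2170 kg/m³ × 10 m/s² × 2120 m = 4.600×10^7 Pa = 46.00 MPa
chalk: 2270 kg/m³ × 10 m/s² × 360 m = 8.172×10^6 Pa = 8.172 MPa
peridotite: 3270 kg/m³ × 10 m/s² × 47955 m = 1.568×10^9 Pa = 1568 MPa
eclogite: 3320 kg/m³ × 10 m/s² × 3120 m = 1.036×10^8 Pa = 103.6 MPa
dunite: 3340 kg/m³ × 10 m/s² × 26886 m = 8.980×10^8 Pa = 898.0 MPa
Total = 46.00 + 8.172 + 1568 + 103.6 + 898.0 = 2623.9 MPa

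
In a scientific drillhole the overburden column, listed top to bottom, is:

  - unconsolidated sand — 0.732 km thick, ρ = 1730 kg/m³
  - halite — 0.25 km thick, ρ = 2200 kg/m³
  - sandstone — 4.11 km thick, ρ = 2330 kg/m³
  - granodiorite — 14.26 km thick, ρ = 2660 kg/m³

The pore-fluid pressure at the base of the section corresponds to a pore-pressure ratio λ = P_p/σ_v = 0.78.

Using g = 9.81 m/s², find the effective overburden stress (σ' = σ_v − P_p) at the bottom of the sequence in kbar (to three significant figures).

Overburden (lithostatic) stress σ_v:
unconsolidated sand: 1730 kg/m³ × 9.81 m/s² × 732 m = 1.242×10^7 Pa = 12.42 MPa
halite: 2200 kg/m³ × 9.81 m/s² × 250 m = 5.396×10^6 Pa = 5.396 MPa
sandstone: 2330 kg/m³ × 9.81 m/s² × 4110 m = 9.394×10^7 Pa = 93.94 MPa
granodiorite: 2660 kg/m³ × 9.81 m/s² × 14260 m = 3.721×10^8 Pa = 372.1 MPa
Total = 12.42 + 5.396 + 93.94 + 372.1 = 483.87 MPa
Pore pressure P_p = λ·σ_v = 0.78 × 483.9 MPa = 377.4 MPa
Effective stress σ' = σ_v − P_p = 483.9 − 377.4 = 106.45 MPa = 1.0645 kbar

1.06 kbar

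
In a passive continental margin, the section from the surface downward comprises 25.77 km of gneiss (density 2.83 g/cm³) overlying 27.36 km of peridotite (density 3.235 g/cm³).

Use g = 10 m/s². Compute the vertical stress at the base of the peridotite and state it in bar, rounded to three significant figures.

16100 bar

gneiss: 2830 kg/m³ × 10 m/s² × 25770 m = 7.293×10^8 Pa = 7293 bar
peridotite: 3235 kg/m³ × 10 m/s² × 27360 m = 8.851×10^8 Pa = 8851 bar
Total = 7293 + 8851 = 16144 bar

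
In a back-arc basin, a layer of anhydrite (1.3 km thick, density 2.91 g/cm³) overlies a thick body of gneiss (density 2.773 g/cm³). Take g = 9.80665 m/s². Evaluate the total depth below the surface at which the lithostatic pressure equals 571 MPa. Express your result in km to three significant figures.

20.9 km

Pressure at base of upper layers: 2910×9.80665×1300 = 3.710×10^7 Pa = 37.10 MPa
Remaining pressure to be supplied by gneiss: 5.710×10^8 − 3.710×10^7 = 5.339×10^8 Pa
Additional depth in gneiss = 5.339×10^8 Pa / (2773 kg/m³ × 9.80665 m/s²) = 19633 m
Total depth = 1300 m + 19633 m = 20933 m
= 20.933 km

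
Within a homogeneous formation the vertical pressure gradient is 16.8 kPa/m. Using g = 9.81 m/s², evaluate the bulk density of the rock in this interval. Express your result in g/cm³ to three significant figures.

1.71 g/cm³

ρ = (dP/dz)/g = 16.8 kPa/m / 9.81 m/s² = 16800 Pa/m / 9.81 m/s² = 1712.5 kg/m³
= 1.713 g/cm³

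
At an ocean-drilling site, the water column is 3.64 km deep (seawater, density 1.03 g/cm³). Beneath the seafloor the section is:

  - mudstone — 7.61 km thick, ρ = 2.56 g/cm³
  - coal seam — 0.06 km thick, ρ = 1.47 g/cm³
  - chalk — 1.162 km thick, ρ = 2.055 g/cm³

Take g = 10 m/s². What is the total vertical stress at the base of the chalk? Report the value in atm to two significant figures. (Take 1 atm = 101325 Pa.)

2500 atm

seawater: 1030 kg/m³ × 10 m/s² × 3640 m = 3.749×10^7 Pa = 370.0 atm
mudstone: 2560 kg/m³ × 10 m/s² × 7610 m = 1.948×10^8 Pa = 1923 atm
coal seam: 1470 kg/m³ × 10 m/s² × 60 m = 8.820×10^5 Pa = 8.705 atm
chalk: 2055 kg/m³ × 10 m/s² × 1162 m = 2.388×10^7 Pa = 235.7 atm
Total = 370.0 + 1923 + 8.705 + 235.7 = 2537.1 atm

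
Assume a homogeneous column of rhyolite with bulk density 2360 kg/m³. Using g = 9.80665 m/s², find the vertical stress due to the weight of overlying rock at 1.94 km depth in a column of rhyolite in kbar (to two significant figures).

0.45 kbar

rhyolite: 2360 kg/m³ × 9.80665 m/s² × 1940 m = 4.490×10^7 Pa = 0.4490 kbar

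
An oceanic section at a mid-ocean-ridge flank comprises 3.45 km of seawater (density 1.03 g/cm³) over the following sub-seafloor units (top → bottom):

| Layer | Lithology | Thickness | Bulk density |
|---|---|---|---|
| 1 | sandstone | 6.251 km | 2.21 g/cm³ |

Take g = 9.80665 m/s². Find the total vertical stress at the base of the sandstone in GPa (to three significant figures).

0.170 GPa

seawater: 1030 kg/m³ × 9.80665 m/s² × 3450 m = 3.485×10^7 Pa = 0.03485 GPa
sandstone: 2210 kg/m³ × 9.80665 m/s² × 6251 m = 1.355×10^8 Pa = 0.1355 GPa
Total = 0.03485 + 0.1355 = 0.17032 GPa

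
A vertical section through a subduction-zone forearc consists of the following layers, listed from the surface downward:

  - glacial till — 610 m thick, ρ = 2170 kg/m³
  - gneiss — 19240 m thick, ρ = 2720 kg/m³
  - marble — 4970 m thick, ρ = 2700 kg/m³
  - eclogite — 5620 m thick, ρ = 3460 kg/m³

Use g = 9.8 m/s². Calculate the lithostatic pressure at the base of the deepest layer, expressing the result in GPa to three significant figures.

0.848 GPa

glacial till: 2170 kg/m³ × 9.8 m/s² × 610 m = 1.297×10^7 Pa = 0.01297 GPa
gneiss: 2720 kg/m³ × 9.8 m/s² × 19240 m = 5.129×10^8 Pa = 0.5129 GPa
marble: 2700 kg/m³ × 9.8 m/s² × 4970 m = 1.315×10^8 Pa = 0.1315 GPa
eclogite: 3460 kg/m³ × 9.8 m/s² × 5620 m = 1.906×10^8 Pa = 0.1906 GPa
Total = 0.01297 + 0.5129 + 0.1315 + 0.1906 = 0.84790 GPa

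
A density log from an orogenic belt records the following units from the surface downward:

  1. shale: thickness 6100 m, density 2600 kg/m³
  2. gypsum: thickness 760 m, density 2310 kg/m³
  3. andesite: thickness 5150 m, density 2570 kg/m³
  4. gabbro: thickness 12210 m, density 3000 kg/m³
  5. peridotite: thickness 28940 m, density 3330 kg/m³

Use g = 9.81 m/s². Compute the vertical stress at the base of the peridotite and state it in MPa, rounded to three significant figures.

1610 MPa

shale: 2600 kg/m³ × 9.81 m/s² × 6100 m = 1.556×10^8 Pa = 155.6 MPa
gypsum: 2310 kg/m³ × 9.81 m/s² × 760 m = 1.722×10^7 Pa = 17.22 MPa
andesite: 2570 kg/m³ × 9.81 m/s² × 5150 m = 1.298×10^8 Pa = 129.8 MPa
gabbro: 3000 kg/m³ × 9.81 m/s² × 12210 m = 3.593×10^8 Pa = 359.3 MPa
peridotite: 3330 kg/m³ × 9.81 m/s² × 28940 m = 9.454×10^8 Pa = 945.4 MPa
Total = 155.6 + 17.22 + 129.8 + 359.3 + 945.4 = 1607.4 MPa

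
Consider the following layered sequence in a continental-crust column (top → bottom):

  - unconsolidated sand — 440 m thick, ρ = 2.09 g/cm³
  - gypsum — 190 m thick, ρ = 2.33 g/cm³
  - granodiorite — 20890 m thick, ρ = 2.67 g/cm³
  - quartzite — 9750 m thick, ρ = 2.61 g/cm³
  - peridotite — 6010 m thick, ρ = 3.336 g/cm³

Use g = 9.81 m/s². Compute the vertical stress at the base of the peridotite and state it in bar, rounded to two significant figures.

10000 bar

unconsolidated sand: 2090 kg/m³ × 9.81 m/s² × 440 m = 9.021×10^6 Pa = 90.21 bar
gypsum: 2330 kg/m³ × 9.81 m/s² × 190 m = 4.343×10^6 Pa = 43.43 bar
granodiorite: 2670 kg/m³ × 9.81 m/s² × 20890 m = 5.472×10^8 Pa = 5472 bar
quartzite: 2610 kg/m³ × 9.81 m/s² × 9750 m = 2.496×10^8 Pa = 2496 bar
peridotite: 3336 kg/m³ × 9.81 m/s² × 6010 m = 1.967×10^8 Pa = 1967 bar
Total = 90.21 + 43.43 + 5472 + 2496 + 1967 = 10069 bar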